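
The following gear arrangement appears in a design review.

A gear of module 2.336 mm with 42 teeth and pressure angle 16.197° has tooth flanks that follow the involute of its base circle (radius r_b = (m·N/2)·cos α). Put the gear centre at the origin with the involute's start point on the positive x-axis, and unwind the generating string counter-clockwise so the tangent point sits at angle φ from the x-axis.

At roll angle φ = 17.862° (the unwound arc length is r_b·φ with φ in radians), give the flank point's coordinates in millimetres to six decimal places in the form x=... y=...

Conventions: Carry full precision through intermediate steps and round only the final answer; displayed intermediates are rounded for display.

x=49.342783 y=0.471170

single-mesh involute tooth geometry (42T wheel at module 2.336)
pitch radius r_p = m·N/2 = 2.336·42/2 = 49.056000
base radius r_b = r_p·cos α = 49.056000·cos 16.197° = 47.108884
roll angle φ = 17.862° = 0.31175071 rad
x = r_b·(cos φ + φ·sin φ) = 49.342783
y = r_b·(sin φ − φ·cos φ) = 0.471170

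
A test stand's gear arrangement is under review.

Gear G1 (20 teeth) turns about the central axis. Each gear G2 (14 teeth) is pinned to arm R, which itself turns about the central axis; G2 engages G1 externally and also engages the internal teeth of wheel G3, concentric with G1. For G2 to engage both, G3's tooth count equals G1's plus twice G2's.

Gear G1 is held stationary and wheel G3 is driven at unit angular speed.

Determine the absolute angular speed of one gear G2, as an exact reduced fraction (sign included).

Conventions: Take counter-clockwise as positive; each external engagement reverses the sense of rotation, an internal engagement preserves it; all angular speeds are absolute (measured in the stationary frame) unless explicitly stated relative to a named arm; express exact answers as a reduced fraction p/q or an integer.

12/7

topology: planetary set — G1 20T / G2 14T / G3 48T, arm = carrier (Willis)
ring teeth: 20 + 2·14 = 48
20(ω_sun−ω_arm) = −48(ω_ring−ω_arm),  ω_sun = 0, ω_ring = 1
20(0−ω_arm) = −48(1−ω_arm)  ⇒  68·ω_arm = 48  ⇒  ω_arm = 12/17
sun–planet mesh: 20·(0−12/17) = −14·(ω_p−ω_arm)  ⇒  ω_p−ω_arm = 120/119
ω_p = 12/17 + 120/119 = 12/7
exact speed ratio = 12/7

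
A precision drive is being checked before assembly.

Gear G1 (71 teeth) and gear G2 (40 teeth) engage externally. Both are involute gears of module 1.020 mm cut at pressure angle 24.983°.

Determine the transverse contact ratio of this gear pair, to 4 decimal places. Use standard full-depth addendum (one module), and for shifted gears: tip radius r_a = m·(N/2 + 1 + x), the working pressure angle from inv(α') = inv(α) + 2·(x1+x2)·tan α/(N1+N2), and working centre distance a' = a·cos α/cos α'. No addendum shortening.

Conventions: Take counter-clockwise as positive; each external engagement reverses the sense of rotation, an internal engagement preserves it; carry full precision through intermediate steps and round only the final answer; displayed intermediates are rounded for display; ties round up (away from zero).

class = single-mesh tooth geometry [involute pair 71T × 40T, m = 1.020]
base radii: r_b1 = 32.821944, r_b2 = 18.491236
tip radii: r_a1 = 37.230000, r_a2 = 21.420000
no profile shift: α' = α, a' = a
action lengths: √(r_a1²−r_b1²) = 17.572504, √(r_a2²−r_b2²) = 10.811595
base pitch p_b = π·m·cos α = 2.904597
CR = (17.572504 + 10.811595 − 56.610000·sin 24.98300°)/2.904597 = 1.540628
contact ratio ≈ 1.5406

1.5406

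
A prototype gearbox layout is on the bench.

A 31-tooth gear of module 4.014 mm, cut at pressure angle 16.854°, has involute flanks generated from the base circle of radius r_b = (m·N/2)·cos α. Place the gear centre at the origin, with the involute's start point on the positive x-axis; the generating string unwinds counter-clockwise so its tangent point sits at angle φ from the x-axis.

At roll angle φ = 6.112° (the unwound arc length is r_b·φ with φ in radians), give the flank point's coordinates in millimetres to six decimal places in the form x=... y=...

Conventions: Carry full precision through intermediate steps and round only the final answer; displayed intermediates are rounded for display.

topology: single-mesh involute geometry — m = 4.014, N = 31
pitch radius r_p = m·N/2 = 4.014·31/2 = 62.217000
base radius r_b = r_p·cos α = 62.217000·cos 16.854° = 59.544572
roll angle φ = 6.112° = 0.10667452 rad
x = r_b·(cos φ + φ·sin φ) = 59.882402
y = r_b·(sin φ − φ·cos φ) = 0.024066

x=59.882402 y=0.024066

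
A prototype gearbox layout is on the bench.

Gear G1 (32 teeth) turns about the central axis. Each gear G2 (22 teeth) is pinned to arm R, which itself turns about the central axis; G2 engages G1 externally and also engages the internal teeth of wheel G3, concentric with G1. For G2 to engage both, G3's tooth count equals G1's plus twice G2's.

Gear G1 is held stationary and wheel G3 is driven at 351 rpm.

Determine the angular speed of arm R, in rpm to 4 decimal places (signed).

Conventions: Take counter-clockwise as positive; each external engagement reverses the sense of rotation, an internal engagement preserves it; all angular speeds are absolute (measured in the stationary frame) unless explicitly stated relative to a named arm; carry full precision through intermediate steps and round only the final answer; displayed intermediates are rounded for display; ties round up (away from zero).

planetary set (32T centre, 22T on arm, 76T internal) — Willis relation
normalise by the input: solve with ω_ring = 1, then scale by 351 rpm
ring teeth: 32 + 2·22 = 76
32(ω_sun−ω_arm) = −76(ω_ring−ω_arm),  ω_sun = 0, ω_ring = 1
32(0−ω_arm) = −76(1−ω_arm)  ⇒  108·ω_arm = 76  ⇒  ω_arm = 19/27
scale: ω_arm = 19/27 × 351 rpm = +247.0000 rpm

+247.0000 rpm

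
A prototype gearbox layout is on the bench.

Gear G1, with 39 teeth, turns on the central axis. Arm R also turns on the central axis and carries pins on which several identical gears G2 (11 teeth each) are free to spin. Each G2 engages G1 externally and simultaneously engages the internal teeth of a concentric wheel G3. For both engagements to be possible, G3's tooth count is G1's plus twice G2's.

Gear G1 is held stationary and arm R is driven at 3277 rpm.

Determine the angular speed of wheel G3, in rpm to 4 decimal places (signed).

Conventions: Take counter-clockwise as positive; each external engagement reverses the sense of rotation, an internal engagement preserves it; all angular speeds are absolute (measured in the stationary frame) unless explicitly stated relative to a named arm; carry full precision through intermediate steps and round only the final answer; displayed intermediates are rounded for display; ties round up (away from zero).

planetary set (39T centre, 11T on arm, 61T internal) — Willis relation
normalise by the input: solve with ω_arm = 1, then scale by 3277 rpm
ring teeth: 39 + 2·11 = 61
39(ω_sun−ω_arm) = −61(ω_ring−ω_arm),  ω_sun = 0, ω_arm = 1
ω_ring = 1 − (39/61)(0−1) = 100/61
scale: ω_ring = 100/61 × 3277 rpm = +5372.1311 rpm

+5372.1311 rpm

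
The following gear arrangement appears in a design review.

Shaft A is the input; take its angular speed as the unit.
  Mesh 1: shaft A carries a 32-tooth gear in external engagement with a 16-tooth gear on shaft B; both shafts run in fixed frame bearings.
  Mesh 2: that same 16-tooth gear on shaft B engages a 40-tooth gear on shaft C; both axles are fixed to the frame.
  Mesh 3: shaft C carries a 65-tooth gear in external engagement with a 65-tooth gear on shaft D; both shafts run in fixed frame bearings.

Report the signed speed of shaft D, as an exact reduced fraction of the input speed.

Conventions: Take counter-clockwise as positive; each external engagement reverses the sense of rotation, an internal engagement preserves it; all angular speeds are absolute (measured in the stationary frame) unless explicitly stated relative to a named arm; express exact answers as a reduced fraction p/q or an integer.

-4/5

3-mesh fixed-axis compound train (all bearings frame-fixed)
mesh 1 [32T→16T]: |ω|/ω_in = 1×32/16 = 2, sense flips to −
mesh 2 [16T→40T]: |ω|/ω_in = 2×16/40 = 4/5, sense flips to +
mesh 3 [65T→65T]: |ω|/ω_in = (4/5)×65/65 = 4/5, sense flips to −
signed output speed (× input speed) = -4/5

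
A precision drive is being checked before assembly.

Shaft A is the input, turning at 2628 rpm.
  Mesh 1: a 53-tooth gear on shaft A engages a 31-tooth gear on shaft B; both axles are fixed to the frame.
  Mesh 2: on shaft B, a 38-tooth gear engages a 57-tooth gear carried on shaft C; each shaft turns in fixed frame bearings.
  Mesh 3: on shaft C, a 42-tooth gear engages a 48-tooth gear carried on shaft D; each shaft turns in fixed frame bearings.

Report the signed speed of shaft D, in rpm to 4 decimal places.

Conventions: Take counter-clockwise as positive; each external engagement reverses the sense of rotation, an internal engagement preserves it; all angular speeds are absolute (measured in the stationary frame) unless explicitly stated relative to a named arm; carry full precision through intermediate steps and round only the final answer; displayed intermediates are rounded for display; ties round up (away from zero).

3-mesh fixed-axis compound train (all bearings frame-fixed)
mesh 1 [53T→31T]: ω = 2628.0000×53/31 = 4493.0323 rpm, sense flips to −
mesh 2 [38T→57T]: ω = 4493.0323×38/57 = 2995.3548 rpm, sense flips to +
mesh 3 [42T→48T]: ω = 2995.3548×42/48 = 2620.9355 rpm, sense flips to −
signed output speed = -2620.9355 rpm

-2620.9355 rpm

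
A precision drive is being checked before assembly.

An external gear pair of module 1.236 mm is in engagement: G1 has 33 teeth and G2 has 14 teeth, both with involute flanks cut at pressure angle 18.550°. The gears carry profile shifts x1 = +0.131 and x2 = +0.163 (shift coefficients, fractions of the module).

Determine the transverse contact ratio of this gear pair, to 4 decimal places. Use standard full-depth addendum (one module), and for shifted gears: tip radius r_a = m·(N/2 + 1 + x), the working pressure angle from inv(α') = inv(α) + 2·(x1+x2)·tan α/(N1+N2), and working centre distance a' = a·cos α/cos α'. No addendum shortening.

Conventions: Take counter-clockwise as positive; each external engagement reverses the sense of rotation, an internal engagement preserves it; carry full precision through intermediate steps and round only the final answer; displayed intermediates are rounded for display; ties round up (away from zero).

1.5354

topology: single-mesh involute geometry — m = 1.236, 33T/14T pair
base radii: r_b1 = 19.334458, r_b2 = 8.202497
tip radii: r_a1 = 21.791916, r_a2 = 10.089468
inv(α') = inv(18.550°) + 2·(+0.131+0.163)·tan α/(33+14) = 0.01600553  ⇒  α' = 20.46442°
a' = a·cos α / cos α' = 29.0460·cos 18.550°/cos 20.46442° = 29.391893
action lengths: √(r_a1²−r_b1²) = 10.053175, √(r_a2²−r_b2²) = 5.875066
base pitch p_b = π·m·cos α = 3.681272
CR = (10.053175 + 5.875066 − 29.391893·sin 20.46442°)/3.681272 = 1.535361
contact ratio ≈ 1.5354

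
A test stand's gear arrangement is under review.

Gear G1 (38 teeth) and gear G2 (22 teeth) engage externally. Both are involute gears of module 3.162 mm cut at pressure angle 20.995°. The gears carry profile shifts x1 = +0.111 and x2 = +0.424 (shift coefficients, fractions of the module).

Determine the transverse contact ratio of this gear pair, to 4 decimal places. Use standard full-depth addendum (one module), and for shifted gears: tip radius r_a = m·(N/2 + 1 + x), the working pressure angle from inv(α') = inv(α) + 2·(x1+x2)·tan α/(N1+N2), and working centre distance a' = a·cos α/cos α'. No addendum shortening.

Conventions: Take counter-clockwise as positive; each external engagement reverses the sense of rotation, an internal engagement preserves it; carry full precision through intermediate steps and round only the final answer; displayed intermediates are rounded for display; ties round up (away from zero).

1.4918

single-mesh involute tooth geometry (38T engaging 22T at module 3.162)
base radii: r_b1 = 56.089523, r_b2 = 32.472882
tip radii: r_a1 = 63.590982, r_a2 = 39.284688
inv(α') = inv(20.995°) + 2·(+0.111+0.424)·tan α/(38+22) = 0.02417583  ⇒  α' = 23.35223°
a' = a·cos α / cos α' = 94.8600·cos 20.995°/cos 23.35223° = 96.464232
action lengths: √(r_a1²−r_b1²) = 29.962950, √(r_a2²−r_b2²) = 22.108791
base pitch p_b = π·m·cos α = 9.274233
CR = (29.962950 + 22.108791 − 96.464232·sin 23.35223°)/9.274233 = 1.491767
contact ratio ≈ 1.4918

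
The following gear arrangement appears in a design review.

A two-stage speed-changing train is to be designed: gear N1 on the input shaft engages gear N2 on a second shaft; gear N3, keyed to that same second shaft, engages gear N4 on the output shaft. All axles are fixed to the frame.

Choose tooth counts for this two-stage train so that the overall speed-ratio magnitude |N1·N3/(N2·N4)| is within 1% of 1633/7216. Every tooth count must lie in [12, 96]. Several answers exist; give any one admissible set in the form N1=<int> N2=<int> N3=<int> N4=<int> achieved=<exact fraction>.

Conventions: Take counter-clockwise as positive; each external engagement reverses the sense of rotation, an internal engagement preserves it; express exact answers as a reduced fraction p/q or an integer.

class = fixed-axis compound train [2-stage, 1633/7216 wanted]
target = 1633/7216 in lowest terms: an exact hit needs N1·N3 = k·1633 and N2·N4 = k·7216 for one integer k, every count in [12, 96]; additionally prefer no 1:1 stage (N1 ≠ N2, N3 ≠ N4)
k = 1: N1·N3 = 1633 = 23·71, N2·N4 = 7216 = 82·88
achieved = 23·71/(82·88) = 1633/7216; |achieved − target| = 0 ≤ 1633/721600 ✓

N1=23 N2=82 N3=71 N4=88 achieved=1633/7216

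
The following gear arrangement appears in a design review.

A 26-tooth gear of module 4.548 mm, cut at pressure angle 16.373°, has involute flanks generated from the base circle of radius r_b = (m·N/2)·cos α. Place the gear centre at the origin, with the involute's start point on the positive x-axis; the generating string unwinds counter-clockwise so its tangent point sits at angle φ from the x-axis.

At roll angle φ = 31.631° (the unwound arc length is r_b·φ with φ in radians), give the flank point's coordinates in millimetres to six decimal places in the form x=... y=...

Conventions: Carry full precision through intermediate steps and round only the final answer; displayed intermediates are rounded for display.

topology: single-mesh involute geometry — m = 4.548, N = 26
pitch radius r_p = m·N/2 = 4.548·26/2 = 59.124000
base radius r_b = r_p·cos α = 59.124000·cos 16.373° = 56.726340
roll angle φ = 31.631° = 0.55206510 rad
x = r_b·(cos φ + φ·sin φ) = 64.723165
y = r_b·(sin φ − φ·cos φ) = 3.085602

x=64.723165 y=3.085602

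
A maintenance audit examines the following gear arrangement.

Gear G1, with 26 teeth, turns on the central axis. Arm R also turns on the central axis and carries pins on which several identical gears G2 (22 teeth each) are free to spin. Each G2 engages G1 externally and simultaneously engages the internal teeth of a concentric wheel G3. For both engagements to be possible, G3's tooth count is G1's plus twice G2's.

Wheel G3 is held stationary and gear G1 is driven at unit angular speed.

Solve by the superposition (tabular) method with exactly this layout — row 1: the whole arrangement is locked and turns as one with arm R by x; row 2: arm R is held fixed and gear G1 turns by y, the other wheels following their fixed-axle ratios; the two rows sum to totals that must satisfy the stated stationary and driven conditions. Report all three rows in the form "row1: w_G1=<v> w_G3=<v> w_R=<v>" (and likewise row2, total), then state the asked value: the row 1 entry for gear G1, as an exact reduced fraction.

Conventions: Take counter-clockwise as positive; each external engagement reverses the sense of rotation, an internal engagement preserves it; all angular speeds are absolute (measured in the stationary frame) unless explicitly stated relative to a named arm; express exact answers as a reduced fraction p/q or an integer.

row1: w_G1=13/48 w_G3=13/48 w_R=13/48
row2: w_G1=35/48 w_G3=-13/48 w_R=0
total: w_G1=1 w_G3=0 w_R=13/48
asked value: 13/48

class = planetary set [G3 = 26+2·22 = 70; Willis about the carrier]
row 1 (train locked, turned with arm): all members turn x
row 2 (arm held, sun turns y): ω_ring = −(26/70)·y, ω_arm = 0
boundary: total ω_ring = x − (26/70)·y = 0 and total ω_sun = x + y = 1  ⇒  y = 35/48, x = 13/48
row 2 ring = −(26/70)·35/48 = -13/48
totals (row 1 + row 2): sun 13/48 + 35/48 = 1, ring 13/48 + (-13/48) = 0, arm 13/48 + 0 = 13/48
asked cell (row1, sun) = 13/48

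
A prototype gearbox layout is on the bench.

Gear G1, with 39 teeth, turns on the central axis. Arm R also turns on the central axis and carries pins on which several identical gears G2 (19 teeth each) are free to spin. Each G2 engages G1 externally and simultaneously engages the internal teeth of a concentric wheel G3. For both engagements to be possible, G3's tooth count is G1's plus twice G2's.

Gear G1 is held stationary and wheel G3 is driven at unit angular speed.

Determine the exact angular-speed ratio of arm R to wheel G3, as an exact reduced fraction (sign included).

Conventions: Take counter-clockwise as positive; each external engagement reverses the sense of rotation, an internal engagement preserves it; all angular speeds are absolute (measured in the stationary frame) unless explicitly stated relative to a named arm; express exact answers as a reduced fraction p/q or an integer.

topology: planetary set — G1 39T / G2 19T / G3 77T, arm = carrier (Willis)
ring teeth: 39 + 2·19 = 77
39(ω_sun−ω_arm) = −77(ω_ring−ω_arm),  ω_sun = 0, ω_ring = 1
39(0−ω_arm) = −77(1−ω_arm)  ⇒  116·ω_arm = 77  ⇒  ω_arm = 77/116
ω_out/ω_in = 77/116

77/116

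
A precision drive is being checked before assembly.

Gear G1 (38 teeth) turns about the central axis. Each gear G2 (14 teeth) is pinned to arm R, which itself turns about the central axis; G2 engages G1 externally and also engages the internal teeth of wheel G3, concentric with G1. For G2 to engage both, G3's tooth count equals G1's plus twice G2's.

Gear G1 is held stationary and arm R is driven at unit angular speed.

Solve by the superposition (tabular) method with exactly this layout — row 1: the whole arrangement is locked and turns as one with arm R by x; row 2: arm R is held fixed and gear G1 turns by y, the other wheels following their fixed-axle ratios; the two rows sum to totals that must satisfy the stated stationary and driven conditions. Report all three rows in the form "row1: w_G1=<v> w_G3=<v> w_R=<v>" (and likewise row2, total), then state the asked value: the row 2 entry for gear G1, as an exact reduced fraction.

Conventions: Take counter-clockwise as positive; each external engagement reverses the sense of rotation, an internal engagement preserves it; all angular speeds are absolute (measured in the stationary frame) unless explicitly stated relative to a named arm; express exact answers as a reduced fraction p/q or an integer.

row1: w_G1=1 w_G3=1 w_R=1
row2: w_G1=-1 w_G3=19/33 w_R=0
total: w_G1=0 w_G3=52/33 w_R=1
asked value: -1

planetary set (38T centre, 14T on arm, 66T internal) — Willis relation
row 1 (train locked, turned with arm): all members turn x
row 2 — arm fixed, fixed-axis ratios: sun y, ring −(38/66)·y, arm 0
boundary: total ω_sun = x + y = 0 and total ω_arm = x = 1  ⇒  y = -1, x = 1
row 2 ring = −(38/66)·(-1) = 19/33
totals (row 1 + row 2): sun 1 + (-1) = 0, ring 1 + 19/33 = 52/33, arm 1 + 0 = 1
asked cell (row2, sun) = -1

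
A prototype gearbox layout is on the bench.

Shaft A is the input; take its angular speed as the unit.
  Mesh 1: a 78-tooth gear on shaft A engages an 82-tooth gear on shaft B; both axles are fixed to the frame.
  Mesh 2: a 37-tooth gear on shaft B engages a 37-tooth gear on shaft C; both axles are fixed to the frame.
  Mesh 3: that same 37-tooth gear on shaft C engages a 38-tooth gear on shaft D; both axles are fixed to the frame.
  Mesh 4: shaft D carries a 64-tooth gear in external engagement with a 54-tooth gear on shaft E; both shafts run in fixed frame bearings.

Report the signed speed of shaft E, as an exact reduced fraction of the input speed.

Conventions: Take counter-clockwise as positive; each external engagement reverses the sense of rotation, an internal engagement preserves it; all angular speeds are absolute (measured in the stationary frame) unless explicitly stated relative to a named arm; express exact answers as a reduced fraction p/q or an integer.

4-mesh fixed-axis compound train (all bearings frame-fixed)
mesh 1 [78T→82T]: |ω|/ω_in = 1×78/82 = 39/41, sense flips to −
mesh 2 [37T→37T]: |ω|/ω_in = (39/41)×37/37 = 39/41, sense flips to +
mesh 3 [37T→38T]: |ω|/ω_in = (39/41)×37/38 = 1443/1558, sense flips to −
mesh 4 [64T→54T]: |ω|/ω_in = (1443/1558)×64/54 = 7696/7011, sense flips to +
signed output speed (× input speed) = 7696/7011

7696/7011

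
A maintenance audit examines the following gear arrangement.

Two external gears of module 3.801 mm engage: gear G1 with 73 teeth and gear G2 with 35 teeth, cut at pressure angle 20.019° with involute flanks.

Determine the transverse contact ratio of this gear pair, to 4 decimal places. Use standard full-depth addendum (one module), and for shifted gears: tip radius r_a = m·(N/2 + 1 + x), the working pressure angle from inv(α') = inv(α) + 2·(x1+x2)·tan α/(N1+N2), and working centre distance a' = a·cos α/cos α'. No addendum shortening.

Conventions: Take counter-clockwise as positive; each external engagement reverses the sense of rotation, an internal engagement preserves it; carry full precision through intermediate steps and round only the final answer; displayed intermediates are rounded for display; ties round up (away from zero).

1.7491

single-mesh involute tooth geometry (73T engaging 35T at module 3.801)
base radii: r_b1 = 130.353923, r_b2 = 62.498456
tip radii: r_a1 = 142.537500, r_a2 = 70.318500
no profile shift: α' = α, a' = a
action lengths: √(r_a1²−r_b1²) = 57.661024, √(r_a2²−r_b2²) = 32.227852
base pitch p_b = π·m·cos α = 11.219697
CR = (57.661024 + 32.227852 − 205.254000·sin 20.01900°)/11.219697 = 1.749060
contact ratio ≈ 1.7491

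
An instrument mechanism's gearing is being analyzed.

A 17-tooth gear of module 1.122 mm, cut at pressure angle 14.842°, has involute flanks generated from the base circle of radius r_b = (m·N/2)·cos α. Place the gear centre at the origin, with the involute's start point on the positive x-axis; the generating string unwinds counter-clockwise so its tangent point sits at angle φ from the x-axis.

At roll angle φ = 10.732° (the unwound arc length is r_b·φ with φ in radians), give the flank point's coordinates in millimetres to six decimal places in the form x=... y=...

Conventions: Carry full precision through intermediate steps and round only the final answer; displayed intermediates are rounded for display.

topology: single-mesh involute geometry — m = 1.122, N = 17
pitch radius r_p = m·N/2 = 1.122·17/2 = 9.537000
base radius r_b = r_p·cos α = 9.537000·cos 14.842° = 9.218806
roll angle φ = 10.732° = 0.18730874 rad
x = r_b·(cos φ + φ·sin φ) = 9.379110
y = r_b·(sin φ − φ·cos φ) = 0.020123

x=9.379110 y=0.020123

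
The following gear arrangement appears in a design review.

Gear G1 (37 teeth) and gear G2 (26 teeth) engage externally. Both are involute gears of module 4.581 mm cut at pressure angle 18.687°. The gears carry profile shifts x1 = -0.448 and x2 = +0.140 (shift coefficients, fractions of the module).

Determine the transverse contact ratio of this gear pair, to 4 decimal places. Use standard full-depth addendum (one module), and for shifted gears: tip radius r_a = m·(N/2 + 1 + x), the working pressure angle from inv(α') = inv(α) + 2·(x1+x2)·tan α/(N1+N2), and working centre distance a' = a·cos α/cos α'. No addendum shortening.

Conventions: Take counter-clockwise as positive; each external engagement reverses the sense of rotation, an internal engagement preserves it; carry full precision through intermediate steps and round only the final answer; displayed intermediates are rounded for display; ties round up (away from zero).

class = single-mesh tooth geometry [involute pair 37T × 26T, m = 4.581]
base radii: r_b1 = 80.280813, r_b2 = 56.413544
tip radii: r_a1 = 87.277212, r_a2 = 64.775340
inv(α') = inv(18.687°) + 2·(-0.448+0.140)·tan α/(37+26) = 0.00877166  ⇒  α' = 16.84336°
a' = a·cos α / cos α' = 144.3015·cos 18.687°/cos 16.84336° = 142.821322
action lengths: √(r_a1²−r_b1²) = 34.238907, √(r_a2²−r_b2²) = 31.833264
base pitch p_b = π·m·cos α = 13.632952
CR = (34.238907 + 31.833264 − 142.821322·sin 16.84336°)/13.632952 = 1.810966
contact ratio ≈ 1.8110

1.8110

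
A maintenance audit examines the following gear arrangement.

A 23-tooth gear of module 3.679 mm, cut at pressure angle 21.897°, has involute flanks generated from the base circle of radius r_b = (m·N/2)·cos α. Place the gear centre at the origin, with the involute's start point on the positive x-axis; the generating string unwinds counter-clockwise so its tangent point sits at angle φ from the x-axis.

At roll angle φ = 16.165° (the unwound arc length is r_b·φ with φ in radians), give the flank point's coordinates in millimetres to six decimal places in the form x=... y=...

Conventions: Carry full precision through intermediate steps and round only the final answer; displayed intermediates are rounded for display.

recognized (one wheel, involute flank): single-mesh tooth geometry, m = 3.679, N = 23
pitch radius r_p = m·N/2 = 3.679·23/2 = 42.308500
base radius r_b = r_p·cos α = 42.308500·cos 21.897° = 39.256186
roll angle φ = 16.165° = 0.28213247 rad
x = r_b·(cos φ + φ·sin φ) = 40.787604
y = r_b·(sin φ − φ·cos φ) = 0.291531

x=40.787604 y=0.291531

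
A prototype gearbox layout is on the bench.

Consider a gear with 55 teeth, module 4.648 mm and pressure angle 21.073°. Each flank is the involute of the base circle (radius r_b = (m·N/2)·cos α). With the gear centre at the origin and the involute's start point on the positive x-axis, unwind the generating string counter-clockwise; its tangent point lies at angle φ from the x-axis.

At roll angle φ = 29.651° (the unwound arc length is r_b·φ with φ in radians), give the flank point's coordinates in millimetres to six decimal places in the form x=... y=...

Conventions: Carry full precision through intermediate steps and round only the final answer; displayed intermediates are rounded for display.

x=134.189592 y=5.364024

class = single-mesh tooth geometry [base-circle involute, m = 4.648, 55T]
pitch radius r_p = m·N/2 = 4.648·55/2 = 127.820000
base radius r_b = r_p·cos α = 127.820000·cos 21.073° = 119.271792
roll angle φ = 29.651° = 0.51750758 rad
x = r_b·(cos φ + φ·sin φ) = 134.189592
y = r_b·(sin φ − φ·cos φ) = 5.364024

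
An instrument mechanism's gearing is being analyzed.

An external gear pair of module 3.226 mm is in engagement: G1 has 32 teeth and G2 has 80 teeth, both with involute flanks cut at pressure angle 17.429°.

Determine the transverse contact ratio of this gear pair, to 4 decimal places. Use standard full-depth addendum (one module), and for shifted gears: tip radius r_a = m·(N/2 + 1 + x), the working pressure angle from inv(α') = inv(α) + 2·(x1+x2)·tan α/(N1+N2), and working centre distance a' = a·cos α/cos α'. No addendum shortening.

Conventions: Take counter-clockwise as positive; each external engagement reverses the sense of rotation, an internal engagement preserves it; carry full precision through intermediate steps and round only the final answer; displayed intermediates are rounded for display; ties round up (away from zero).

1.8992

topology: single-mesh involute geometry — m = 3.226, 32T/80T pair
base radii: r_b1 = 49.246250, r_b2 = 123.115625
tip radii: r_a1 = 54.842000, r_a2 = 132.266000
no profile shift: α' = α, a' = a
action lengths: √(r_a1²−r_b1²) = 24.134039, √(r_a2²−r_b2²) = 48.340849
base pitch p_b = π·m·cos α = 9.669479
CR = (24.134039 + 48.340849 − 180.656000·sin 17.42900°)/9.669479 = 1.899185
contact ratio ≈ 1.8992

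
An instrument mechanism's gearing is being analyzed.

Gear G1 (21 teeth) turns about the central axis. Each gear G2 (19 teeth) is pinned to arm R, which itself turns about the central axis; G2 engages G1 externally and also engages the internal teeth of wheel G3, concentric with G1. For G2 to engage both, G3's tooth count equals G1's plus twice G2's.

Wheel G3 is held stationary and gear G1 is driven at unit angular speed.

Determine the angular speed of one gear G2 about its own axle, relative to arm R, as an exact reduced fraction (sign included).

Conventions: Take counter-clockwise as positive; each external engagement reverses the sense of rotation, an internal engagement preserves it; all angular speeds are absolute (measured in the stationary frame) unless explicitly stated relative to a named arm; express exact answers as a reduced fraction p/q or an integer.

planetary set (21T centre, 19T on arm, 59T internal) — Willis relation
ring teeth: 21 + 2·19 = 59
21(ω_sun−ω_arm) = −59(ω_ring−ω_arm),  ω_ring = 0, ω_sun = 1
21(1−ω_arm) = −59(0−ω_arm)  ⇒  80·ω_arm = 21  ⇒  ω_arm = 21/80
sun–planet mesh: 21·(1−21/80) = −19·(ω_p−ω_arm)  ⇒  ω_p−ω_arm = -1239/1520
exact speed ratio = -1239/1520

-1239/1520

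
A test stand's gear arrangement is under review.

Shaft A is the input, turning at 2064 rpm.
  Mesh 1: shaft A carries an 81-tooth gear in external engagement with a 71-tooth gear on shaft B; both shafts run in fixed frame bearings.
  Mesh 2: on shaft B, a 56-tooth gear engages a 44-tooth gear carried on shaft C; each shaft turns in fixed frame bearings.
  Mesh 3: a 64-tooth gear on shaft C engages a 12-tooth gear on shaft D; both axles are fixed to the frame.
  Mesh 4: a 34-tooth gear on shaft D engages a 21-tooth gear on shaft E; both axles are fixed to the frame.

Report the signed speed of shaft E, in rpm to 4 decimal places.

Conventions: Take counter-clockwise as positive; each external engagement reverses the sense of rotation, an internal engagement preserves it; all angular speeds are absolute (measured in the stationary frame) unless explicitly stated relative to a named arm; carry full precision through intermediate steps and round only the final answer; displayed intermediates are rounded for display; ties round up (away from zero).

recognized (5 fixed axles, 4 meshes): fixed-axis compound train
mesh 1 [81T→71T]: ω = 2064.0000×81/71 = 2354.7042 rpm, sense flips to −
mesh 2 [56T→44T]: ω = 2354.7042×56/44 = 2996.8963 rpm, sense flips to +
mesh 3 [64T→12T]: ω = 2996.8963×64/12 = 15983.4469 rpm, sense flips to −
mesh 4 [34T→21T]: ω = 15983.4469×34/21 = 25877.9616 rpm, sense flips to +
signed output speed = +25877.9616 rpm

+25877.9616 rpm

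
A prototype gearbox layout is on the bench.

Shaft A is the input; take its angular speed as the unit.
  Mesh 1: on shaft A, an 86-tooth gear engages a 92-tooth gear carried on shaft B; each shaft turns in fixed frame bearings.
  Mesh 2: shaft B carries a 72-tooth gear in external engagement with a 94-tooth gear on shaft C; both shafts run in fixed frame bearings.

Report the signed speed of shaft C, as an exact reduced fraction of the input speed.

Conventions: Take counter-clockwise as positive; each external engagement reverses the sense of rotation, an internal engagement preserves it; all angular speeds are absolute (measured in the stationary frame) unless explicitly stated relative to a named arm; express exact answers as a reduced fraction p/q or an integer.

2-mesh fixed-axis compound train (all bearings frame-fixed)
mesh 1 [86T→92T]: |ω|/ω_in = 1×86/92 = 43/46, sense flips to −
mesh 2 [72T→94T]: |ω|/ω_in = (43/46)×72/94 = 774/1081, sense flips to +
signed output speed (× input speed) = 774/1081

774/1081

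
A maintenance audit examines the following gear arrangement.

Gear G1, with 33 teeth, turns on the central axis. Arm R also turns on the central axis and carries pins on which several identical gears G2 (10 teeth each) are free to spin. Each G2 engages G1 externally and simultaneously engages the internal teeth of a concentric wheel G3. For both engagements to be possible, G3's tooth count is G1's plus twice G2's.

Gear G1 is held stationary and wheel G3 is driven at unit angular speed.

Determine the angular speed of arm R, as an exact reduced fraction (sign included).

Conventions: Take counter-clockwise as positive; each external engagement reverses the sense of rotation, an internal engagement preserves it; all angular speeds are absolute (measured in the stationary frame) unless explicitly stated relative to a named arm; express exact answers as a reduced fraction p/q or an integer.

topology: planetary set — G1 33T / G2 10T / G3 53T, arm = carrier (Willis)
ring teeth: 33 + 2·10 = 53
33(ω_sun−ω_arm) = −53(ω_ring−ω_arm),  ω_sun = 0, ω_ring = 1
33(0−ω_arm) = −53(1−ω_arm)  ⇒  86·ω_arm = 53  ⇒  ω_arm = 53/86
exact speed ratio = 53/86

53/86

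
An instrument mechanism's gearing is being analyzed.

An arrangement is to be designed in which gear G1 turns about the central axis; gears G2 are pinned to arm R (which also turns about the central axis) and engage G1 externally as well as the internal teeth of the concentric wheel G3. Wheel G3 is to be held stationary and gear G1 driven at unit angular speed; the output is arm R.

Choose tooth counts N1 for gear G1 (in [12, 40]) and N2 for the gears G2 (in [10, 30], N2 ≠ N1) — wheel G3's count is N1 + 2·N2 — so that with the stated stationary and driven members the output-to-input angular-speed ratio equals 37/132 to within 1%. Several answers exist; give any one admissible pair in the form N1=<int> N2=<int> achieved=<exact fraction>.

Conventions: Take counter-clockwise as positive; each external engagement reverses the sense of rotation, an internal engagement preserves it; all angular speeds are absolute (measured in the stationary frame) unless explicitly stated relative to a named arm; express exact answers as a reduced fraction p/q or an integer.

N1=37 N2=29 achieved=37/132

design class (target 37/132): planetary set
Willis with ω_ring = 0: ω_arm/ω_sun = N1/(N1+N3); set equal to 37/132  ⇒  N3/N1 = 1/(37/132) − 1 = 95/37
N3 = N1 + 2·N2  ⇒  N2/N1 = (N3/N1 − 1)/2 = (95/37 − 1)/2 = 29/37
smallest multiple with N1 ≥ 12 and N2 ≥ 10: k = 1  ⇒  N1 = 1·37 = 37, N2 = 1·29 = 29 (N1 ≤ 40, N2 ≤ 30, N2 ≠ N1 ✓), N3 = 37 + 2·29 = 95
check: N1/(N1+N3) with N1 = 37, N3 = 95 gives 37/132; |achieved − target| = 0 ≤ 37/13200 ✓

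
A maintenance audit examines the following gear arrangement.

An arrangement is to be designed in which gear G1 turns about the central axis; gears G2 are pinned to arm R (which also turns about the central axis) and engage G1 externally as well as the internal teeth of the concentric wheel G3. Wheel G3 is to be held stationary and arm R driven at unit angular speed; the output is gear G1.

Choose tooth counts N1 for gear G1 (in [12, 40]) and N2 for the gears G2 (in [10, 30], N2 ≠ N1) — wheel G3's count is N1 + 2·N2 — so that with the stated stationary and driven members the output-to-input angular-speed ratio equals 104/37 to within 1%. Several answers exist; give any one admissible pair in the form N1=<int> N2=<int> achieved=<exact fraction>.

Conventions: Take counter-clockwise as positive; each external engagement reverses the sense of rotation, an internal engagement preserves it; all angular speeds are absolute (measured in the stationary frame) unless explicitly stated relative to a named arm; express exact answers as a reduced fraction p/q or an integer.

N1=37 N2=15 achieved=104/37

design class (target 104/37): planetary set
Willis with ω_ring = 0: ω_sun/ω_arm = (N1+N3)/N1; set equal to 104/37  ⇒  N3/N1 = 104/37 − 1 = 67/37
N3 = N1 + 2·N2  ⇒  N2/N1 = (N3/N1 − 1)/2 = (67/37 − 1)/2 = 15/37
smallest multiple with N1 ≥ 12 and N2 ≥ 10: k = 1  ⇒  N1 = 1·37 = 37, N2 = 1·15 = 15 (N1 ≤ 40, N2 ≤ 30, N2 ≠ N1 ✓), N3 = 37 + 2·15 = 67
check: (N1+N3)/N1 with N1 = 37, N3 = 67 gives 104/37; |achieved − target| = 0 ≤ 26/925 ✓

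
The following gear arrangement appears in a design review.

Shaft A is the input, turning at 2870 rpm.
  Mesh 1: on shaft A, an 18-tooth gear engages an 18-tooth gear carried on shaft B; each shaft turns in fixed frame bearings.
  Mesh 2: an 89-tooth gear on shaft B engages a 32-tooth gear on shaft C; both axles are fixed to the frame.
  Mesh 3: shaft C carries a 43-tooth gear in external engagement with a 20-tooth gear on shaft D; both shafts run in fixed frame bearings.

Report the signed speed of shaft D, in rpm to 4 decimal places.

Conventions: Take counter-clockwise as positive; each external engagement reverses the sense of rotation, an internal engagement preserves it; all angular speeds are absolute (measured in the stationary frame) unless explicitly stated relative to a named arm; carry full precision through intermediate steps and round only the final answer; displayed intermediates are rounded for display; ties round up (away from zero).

-17161.7031 rpm

recognized (4 fixed axles, 3 meshes): fixed-axis compound train
mesh 1 [18T→18T]: ω = 2870.0000×18/18 = 2870.0000 rpm, sense flips to −
mesh 2 [89T→32T]: ω = 2870.0000×89/32 = 7982.1875 rpm, sense flips to +
mesh 3 [43T→20T]: ω = 7982.1875×43/20 = 17161.7031 rpm, sense flips to −
signed output speed = -17161.7031 rpm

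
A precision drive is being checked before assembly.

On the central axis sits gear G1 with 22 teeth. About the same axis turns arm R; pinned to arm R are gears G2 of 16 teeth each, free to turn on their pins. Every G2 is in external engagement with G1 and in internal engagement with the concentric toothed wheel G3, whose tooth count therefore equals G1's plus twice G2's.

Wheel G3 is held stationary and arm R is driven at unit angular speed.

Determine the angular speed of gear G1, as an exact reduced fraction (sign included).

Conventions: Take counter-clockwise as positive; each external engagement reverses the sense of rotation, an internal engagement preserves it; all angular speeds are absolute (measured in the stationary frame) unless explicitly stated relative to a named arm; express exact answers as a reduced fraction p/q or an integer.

38/11

topology: planetary set — G1 22T / G2 16T / G3 54T, arm = carrier (Willis)
ring teeth: 22 + 2·16 = 54
22(ω_sun−ω_arm) = −54(ω_ring−ω_arm),  ω_ring = 0, ω_arm = 1
ω_sun = 1 − (54/22)(0−1) = 38/11
exact speed ratio = 38/11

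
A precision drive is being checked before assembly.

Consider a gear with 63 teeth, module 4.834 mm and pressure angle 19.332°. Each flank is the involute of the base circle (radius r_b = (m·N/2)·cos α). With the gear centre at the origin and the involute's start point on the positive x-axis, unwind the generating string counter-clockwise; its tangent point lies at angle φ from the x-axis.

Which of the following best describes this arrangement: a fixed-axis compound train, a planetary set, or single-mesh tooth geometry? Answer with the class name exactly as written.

topology: single-mesh involute geometry — m = 4.834, N = 63
classification: single-mesh tooth geometry

single-mesh tooth geometry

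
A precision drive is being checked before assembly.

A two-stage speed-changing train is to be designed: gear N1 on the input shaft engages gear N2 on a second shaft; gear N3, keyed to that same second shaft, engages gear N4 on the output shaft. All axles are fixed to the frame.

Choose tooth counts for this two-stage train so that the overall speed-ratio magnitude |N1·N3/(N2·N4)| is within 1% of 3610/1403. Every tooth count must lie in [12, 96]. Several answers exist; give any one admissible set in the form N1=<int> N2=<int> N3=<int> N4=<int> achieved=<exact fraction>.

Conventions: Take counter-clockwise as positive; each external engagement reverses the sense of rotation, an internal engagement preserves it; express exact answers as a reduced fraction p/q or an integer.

N1=38 N2=23 N3=95 N4=61 achieved=3610/1403

design class (target 3610/1403): fixed-axis compound train
target = 3610/1403 in lowest terms: an exact hit needs N1·N3 = k·3610 and N2·N4 = k·1403 for one integer k, every count in [12, 96]; additionally prefer no 1:1 stage (N1 ≠ N2, N3 ≠ N4)
k = 1: N1·N3 = 3610 = 38·95, N2·N4 = 1403 = 23·61
achieved = 38·95/(23·61) = 3610/1403; |achieved − target| = 0 ≤ 361/14030 ✓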